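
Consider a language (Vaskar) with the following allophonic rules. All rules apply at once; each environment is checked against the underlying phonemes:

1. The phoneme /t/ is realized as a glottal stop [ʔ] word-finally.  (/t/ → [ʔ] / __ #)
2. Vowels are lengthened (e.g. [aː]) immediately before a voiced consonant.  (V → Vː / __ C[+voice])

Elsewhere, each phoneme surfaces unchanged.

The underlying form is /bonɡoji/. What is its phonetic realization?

[boːnɡoːji]

/b/ (word-initial) is unaffected → [b].
/o/ meets the environment for rule 2 (before a voiced consonant) → [oː].
/n/ — not in any rule's target class → [n].
/ɡ/ stays [ɡ].
/o/ (between /ɡ/ and /j/): before a voiced consonant, so rule 2 applies → [oː].
/j/ (between /o/ and /i/) is unaffected → [j].
/i/ (word-final) is in the target of rule 2 but the environment (before a voiced consonant) is not met → [i].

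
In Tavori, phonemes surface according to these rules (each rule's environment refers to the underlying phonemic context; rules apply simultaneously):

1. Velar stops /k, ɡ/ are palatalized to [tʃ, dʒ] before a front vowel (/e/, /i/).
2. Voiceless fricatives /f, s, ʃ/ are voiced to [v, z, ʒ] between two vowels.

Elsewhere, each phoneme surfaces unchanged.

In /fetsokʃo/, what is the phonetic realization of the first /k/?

/k/ (between /o/ and /ʃ/) fails the environment for rule 1, so it stays [k].

[k]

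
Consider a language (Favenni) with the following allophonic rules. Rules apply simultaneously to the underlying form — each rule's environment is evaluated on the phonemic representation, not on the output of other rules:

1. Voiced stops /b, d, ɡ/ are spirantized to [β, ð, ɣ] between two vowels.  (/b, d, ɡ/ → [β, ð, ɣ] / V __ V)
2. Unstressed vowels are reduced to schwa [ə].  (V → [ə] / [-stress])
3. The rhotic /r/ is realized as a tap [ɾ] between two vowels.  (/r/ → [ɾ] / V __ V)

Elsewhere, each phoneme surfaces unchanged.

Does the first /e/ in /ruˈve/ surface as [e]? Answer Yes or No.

/e/ (word-final) is in the target of rule 2 but the environment (in an unstressed syllable) is not met → [e].
The actual realization is [e], which matches [e].

Yes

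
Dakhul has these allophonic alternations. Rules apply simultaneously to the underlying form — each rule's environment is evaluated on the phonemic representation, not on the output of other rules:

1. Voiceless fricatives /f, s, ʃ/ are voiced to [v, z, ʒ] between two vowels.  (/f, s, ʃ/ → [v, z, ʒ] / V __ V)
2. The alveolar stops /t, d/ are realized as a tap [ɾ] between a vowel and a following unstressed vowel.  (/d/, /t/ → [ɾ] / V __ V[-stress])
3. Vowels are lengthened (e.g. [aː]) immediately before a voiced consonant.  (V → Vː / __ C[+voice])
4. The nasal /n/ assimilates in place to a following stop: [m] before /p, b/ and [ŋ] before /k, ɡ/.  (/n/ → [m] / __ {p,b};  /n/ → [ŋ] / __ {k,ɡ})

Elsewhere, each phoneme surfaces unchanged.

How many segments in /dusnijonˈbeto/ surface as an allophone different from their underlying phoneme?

4

Segments that undergo a rule: /i/ → [iː] (rule 3); /o/ → [oː] (rule 3); /n/ → [m] (rule 4); /t/ → [ɾ] (rule 2).
All other segments surface unchanged.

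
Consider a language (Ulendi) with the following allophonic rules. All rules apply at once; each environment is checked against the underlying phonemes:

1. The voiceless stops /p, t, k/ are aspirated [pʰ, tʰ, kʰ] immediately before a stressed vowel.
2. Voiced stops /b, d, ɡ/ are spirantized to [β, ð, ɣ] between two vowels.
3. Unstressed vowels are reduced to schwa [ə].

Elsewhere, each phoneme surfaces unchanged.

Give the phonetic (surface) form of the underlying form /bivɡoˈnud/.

/b/ (word-initial) fails the environment for rule 2, so it stays [b].
/i/ (between /b/ and /v/): in an unstressed syllable, so rule 3 applies → [ə].
/v/ — not in any rule's target class → [v].
/ɡ/ (between /v/ and /o/) fails the environment for rule 2, so it stays [ɡ].
/o/ (between /ɡ/ and /n/): in an unstressed syllable, so rule 3 applies → [ə].
/n/ — not in any rule's target class → [n].
/u/ (between /n/ and /d/) fails the environment for rule 3, so it stays [u].
/d/ (word-final) is in the target of rule 2 but the environment (between two vowels) is not met → [d].

[bəvɡəˈnud]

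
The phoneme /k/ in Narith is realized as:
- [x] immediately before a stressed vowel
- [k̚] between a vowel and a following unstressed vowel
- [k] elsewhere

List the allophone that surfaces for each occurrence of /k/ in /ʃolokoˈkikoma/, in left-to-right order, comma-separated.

Occurrence 1 (position 5): between a vowel and a following unstressed vowel → [k̚].
Occurrence 2 (position 7): immediately before a stressed vowel → [x].
Occurrence 3 (position 9): between a vowel and a following unstressed vowel → [k̚].

[k̚], [x], [k̚]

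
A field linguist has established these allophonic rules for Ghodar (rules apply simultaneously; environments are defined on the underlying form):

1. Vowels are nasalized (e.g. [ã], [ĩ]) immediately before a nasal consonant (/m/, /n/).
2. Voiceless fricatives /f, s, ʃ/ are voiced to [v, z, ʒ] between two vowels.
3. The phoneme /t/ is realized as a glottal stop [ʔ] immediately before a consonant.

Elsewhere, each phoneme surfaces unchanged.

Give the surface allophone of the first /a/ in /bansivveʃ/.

[ã]

/a/ (between /b/ and /n/) occurs before a nasal consonant → [ã] by rule 1.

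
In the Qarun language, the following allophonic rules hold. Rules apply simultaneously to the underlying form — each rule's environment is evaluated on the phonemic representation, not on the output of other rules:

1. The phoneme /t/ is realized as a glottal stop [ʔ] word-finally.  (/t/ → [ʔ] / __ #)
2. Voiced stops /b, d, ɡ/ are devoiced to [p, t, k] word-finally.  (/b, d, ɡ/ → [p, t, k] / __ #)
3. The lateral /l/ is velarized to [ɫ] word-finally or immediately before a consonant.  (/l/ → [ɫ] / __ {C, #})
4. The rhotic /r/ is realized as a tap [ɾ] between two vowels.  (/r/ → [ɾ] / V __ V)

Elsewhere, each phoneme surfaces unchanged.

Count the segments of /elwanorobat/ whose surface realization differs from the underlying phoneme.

Segments that undergo a rule: /l/ → [ɫ] (rule 3); /r/ → [ɾ] (rule 4); /t/ → [ʔ] (rule 1).
All other segments surface unchanged.

3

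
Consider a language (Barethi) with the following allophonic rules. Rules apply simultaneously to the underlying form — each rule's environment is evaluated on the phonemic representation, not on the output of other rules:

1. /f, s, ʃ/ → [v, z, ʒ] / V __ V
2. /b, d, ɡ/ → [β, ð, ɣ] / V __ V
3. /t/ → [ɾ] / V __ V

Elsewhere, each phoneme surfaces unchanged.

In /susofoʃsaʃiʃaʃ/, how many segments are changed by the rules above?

Segments that undergo a rule: /s/ → [z] (rule 1); /f/ → [v] (rule 1); /ʃ/ → [ʒ] (rule 1); /ʃ/ → [ʒ] (rule 1).
All other segments surface unchanged.

4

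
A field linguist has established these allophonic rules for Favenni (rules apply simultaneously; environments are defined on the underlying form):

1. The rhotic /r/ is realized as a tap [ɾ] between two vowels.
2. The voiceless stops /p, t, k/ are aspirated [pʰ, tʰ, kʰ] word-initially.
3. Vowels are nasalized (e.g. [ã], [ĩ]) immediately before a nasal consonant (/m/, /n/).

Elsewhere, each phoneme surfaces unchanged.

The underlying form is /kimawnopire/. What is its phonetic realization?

[kʰĩmawnopiɾe]

Rule 2 applies to /k/ (word-initial: word-initially) → [kʰ].
/i/ (between /k/ and /m/) occurs before a nasal consonant → [ĩ] by rule 3.
/m/ — not in any rule's target class → [m].
/a/ (between /m/ and /w/): rule 3 targets it, but not before a nasal consonant → unchanged [a].
/w/ — not in any rule's target class → [w].
/n/ stays [n].
/o/ (between /n/ and /p/) is in the target of rule 3 but the environment (before a nasal consonant) is not met → [o].
/p/ (between /o/ and /i/) is in the target of rule 2 but the environment (word-initially) is not met → [p].
/i/ (between /p/ and /r/) fails the environment for rule 3, so it stays [i].
/r/ (between /i/ and /e/) occurs between two vowels → [ɾ] by rule 1.
/e/ (word-final) fails the environment for rule 3, so it stays [e].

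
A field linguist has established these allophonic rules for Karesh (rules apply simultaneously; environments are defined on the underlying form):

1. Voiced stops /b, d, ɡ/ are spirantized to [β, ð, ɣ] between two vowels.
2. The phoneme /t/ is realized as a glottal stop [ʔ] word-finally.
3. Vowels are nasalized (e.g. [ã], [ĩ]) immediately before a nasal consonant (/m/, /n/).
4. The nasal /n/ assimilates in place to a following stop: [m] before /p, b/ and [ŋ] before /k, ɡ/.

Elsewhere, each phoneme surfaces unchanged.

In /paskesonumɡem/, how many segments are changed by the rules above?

3

Segments that undergo a rule: /o/ → [õ] (rule 3); /u/ → [ũ] (rule 3); /e/ → [ẽ] (rule 3).
All other segments surface unchanged.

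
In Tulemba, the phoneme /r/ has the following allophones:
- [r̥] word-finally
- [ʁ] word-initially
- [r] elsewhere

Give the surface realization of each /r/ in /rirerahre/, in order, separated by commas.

Occurrence 1 (position 1): word-initially → [ʁ].
Occurrence 2 (position 3): no conditioning environment matches → elsewhere allophone [r].
Occurrence 3 (position 5): no conditioning environment matches → elsewhere allophone [r].
Occurrence 4 (position 8): no conditioning environment matches → elsewhere allophone [r].

[ʁ], [r], [r], [r]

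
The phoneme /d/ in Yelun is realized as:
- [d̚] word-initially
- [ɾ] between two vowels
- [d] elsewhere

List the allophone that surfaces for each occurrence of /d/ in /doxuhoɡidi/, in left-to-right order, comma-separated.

Occurrence 1 (position 1): word-initially → [d̚].
Occurrence 2 (position 9): between two vowels → [ɾ].

[d̚], [ɾ]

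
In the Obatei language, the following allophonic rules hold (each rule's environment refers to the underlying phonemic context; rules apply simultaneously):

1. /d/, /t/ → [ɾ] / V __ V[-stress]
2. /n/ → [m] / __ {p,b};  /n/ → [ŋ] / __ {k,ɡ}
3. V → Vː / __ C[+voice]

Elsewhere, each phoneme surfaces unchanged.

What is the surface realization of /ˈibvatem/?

/i/ — word-initial, before a voiced consonant — surfaces as [iː] (rule 3).
/b/ — not in any rule's target class → [b].
/v/ — not in any rule's target class → [v].
/a/ — between /v/ and /t/; rule 3 does not apply here → [a].
/t/ (between /a/ and /e/) occurs between a vowel and a following unstressed vowel → [ɾ] by rule 1.
Rule 3 applies to /e/ (between /t/ and /m/: before a voiced consonant) → [eː].
/m/ (word-final) is unaffected → [m].

[ˈiːbvaɾeːm]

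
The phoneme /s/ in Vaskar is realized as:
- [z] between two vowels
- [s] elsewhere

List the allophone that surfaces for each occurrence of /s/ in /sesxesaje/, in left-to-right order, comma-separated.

[s], [s], [z]

Occurrence 1 (position 1): no conditioning environment matches → elsewhere allophone [s].
Occurrence 2 (position 3): no conditioning environment matches → elsewhere allophone [s].
Occurrence 3 (position 6): between two vowels → [z].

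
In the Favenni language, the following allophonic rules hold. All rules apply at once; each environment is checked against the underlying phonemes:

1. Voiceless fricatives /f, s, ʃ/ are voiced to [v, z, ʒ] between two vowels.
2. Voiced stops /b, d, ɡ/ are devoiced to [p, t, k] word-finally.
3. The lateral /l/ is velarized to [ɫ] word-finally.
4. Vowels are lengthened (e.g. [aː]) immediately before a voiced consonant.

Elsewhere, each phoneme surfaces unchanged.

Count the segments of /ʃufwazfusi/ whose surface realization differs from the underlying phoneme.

2

Segments that undergo a rule: /a/ → [aː] (rule 4); /s/ → [z] (rule 1).
All other segments surface unchanged.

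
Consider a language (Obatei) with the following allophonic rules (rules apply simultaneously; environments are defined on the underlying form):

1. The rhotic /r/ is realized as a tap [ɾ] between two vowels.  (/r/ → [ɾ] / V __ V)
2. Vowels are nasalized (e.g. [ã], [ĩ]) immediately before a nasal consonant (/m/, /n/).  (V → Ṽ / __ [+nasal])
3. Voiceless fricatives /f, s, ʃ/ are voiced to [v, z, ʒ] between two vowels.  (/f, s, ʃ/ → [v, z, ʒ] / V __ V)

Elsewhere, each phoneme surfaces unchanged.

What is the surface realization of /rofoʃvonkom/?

/r/ (word-initial) fails the environment for rule 1, so it stays [r].
/o/ — between /r/ and /f/; rule 2 does not apply here → [o].
/f/ (between /o/ and /o/): between two vowels, so rule 3 applies → [v].
/o/ (between /f/ and /ʃ/): rule 2 targets it, but not before a nasal consonant → unchanged [o].
/ʃ/ (between /o/ and /v/) fails the environment for rule 3, so it stays [ʃ].
/v/ stays [v].
/o/ (between /v/ and /n/) occurs before a nasal consonant → [õ] by rule 2.
/n/ (between /o/ and /k/) is unaffected → [n].
/k/ (between /n/ and /o/) is unaffected → [k].
/o/ (between /k/ and /m/) occurs before a nasal consonant → [õ] by rule 2.
/m/ (word-final) is unaffected → [m].

[rovoʃvõnkõm]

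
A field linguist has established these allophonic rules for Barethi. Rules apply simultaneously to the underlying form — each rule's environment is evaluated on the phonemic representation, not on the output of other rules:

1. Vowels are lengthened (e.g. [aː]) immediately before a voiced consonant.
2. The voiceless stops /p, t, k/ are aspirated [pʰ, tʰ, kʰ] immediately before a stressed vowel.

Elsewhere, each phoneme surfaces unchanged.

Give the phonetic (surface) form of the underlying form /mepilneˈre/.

/m/ (word-initial): no rule targets it → [m].
/e/ — between /m/ and /p/; rule 1 does not apply here → [e].
/p/ (between /e/ and /i/) fails the environment for rule 2, so it stays [p].
/i/ (between /p/ and /l/): before a voiced consonant, so rule 1 applies → [iː].
/l/ (between /i/ and /n/): no rule targets it → [l].
/n/ (between /l/ and /e/): no rule targets it → [n].
/e/ (between /n/ and /r/) occurs before a voiced consonant → [eː] by rule 1.
/r/ stays [r].
/e/ (word-final) fails the environment for rule 1, so it stays [e].

[mepiːlneːˈre]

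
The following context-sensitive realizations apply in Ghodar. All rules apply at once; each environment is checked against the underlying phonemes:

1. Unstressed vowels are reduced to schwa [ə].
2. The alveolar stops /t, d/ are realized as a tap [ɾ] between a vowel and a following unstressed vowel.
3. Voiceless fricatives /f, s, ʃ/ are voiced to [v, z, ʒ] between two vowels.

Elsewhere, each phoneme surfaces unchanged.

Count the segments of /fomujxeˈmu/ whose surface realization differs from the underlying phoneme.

Segments that undergo a rule: /o/ → [ə] (rule 1); /u/ → [ə] (rule 1); /e/ → [ə] (rule 1).
All other segments surface unchanged.

3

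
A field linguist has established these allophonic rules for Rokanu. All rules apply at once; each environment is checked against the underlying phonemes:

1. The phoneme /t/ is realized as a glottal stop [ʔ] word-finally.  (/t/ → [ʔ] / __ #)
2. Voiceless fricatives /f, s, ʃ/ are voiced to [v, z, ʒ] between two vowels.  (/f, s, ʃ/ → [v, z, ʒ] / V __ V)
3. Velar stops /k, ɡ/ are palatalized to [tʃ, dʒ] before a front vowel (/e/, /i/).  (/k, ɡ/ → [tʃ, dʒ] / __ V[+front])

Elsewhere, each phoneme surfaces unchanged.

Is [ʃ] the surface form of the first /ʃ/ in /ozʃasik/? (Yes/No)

/ʃ/ — between /z/ and /a/; rule 2 does not apply here → [ʃ].
The actual realization is [ʃ], which matches [ʃ].

Yes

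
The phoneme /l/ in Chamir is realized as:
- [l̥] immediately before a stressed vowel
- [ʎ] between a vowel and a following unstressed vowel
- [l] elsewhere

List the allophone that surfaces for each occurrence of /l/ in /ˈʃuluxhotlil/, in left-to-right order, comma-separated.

Occurrence 1 (position 3): between a vowel and a following unstressed vowel → [ʎ].
Occurrence 2 (position 9): no conditioning environment matches → elsewhere allophone [l].
Occurrence 3 (position 11): no conditioning environment matches → elsewhere allophone [l].

[ʎ], [l], [l]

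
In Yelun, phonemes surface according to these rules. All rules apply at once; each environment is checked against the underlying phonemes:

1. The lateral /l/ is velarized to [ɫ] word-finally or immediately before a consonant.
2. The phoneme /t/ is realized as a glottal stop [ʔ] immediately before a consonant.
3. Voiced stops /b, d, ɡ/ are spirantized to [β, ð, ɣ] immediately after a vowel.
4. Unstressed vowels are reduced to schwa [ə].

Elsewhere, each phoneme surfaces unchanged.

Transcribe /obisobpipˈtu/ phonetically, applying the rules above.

/o/ meets the environment for rule 4 (in an unstressed syllable) → [ə].
Rule 3 applies to /b/ (between /o/ and /i/: immediately after a vowel) → [β].
/i/ (between /b/ and /s/) occurs in an unstressed syllable → [ə] by rule 4.
/s/ — not in any rule's target class → [s].
/o/ (between /s/ and /b/): in an unstressed syllable, so rule 4 applies → [ə].
/b/ (between /o/ and /p/): immediately after a vowel, so rule 3 applies → [β].
/p/ — not in any rule's target class → [p].
/i/ meets the environment for rule 4 (in an unstressed syllable) → [ə].
/p/ (between /i/ and /t/) is unaffected → [p].
/t/ (between /p/ and /u/): rule 2 targets it, but not immediately before a consonant → unchanged [t].
/u/ (word-final): rule 4 targets it, but not in an unstressed syllable → unchanged [u].

[əβəsəβpəpˈtu]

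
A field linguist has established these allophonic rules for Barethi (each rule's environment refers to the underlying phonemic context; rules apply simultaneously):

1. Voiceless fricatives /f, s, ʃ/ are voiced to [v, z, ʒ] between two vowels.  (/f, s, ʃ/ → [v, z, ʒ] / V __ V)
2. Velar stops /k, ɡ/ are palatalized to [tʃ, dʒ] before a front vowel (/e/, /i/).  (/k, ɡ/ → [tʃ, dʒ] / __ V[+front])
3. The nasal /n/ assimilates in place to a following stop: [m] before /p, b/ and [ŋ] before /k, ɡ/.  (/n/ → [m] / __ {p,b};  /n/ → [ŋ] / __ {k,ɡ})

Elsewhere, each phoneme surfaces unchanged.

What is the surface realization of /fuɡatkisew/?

/f/ (word-initial) is in the target of rule 1 but the environment (between two vowels) is not met → [f].
/u/ (between /f/ and /ɡ/): no rule targets it → [u].
/ɡ/ (between /u/ and /a/) is in the target of rule 2 but the environment (before a front vowel) is not met → [ɡ].
/a/ (between /ɡ/ and /t/) is unaffected → [a].
/t/ stays [t].
/k/ — between /t/ and /i/, before a front vowel — surfaces as [tʃ] (rule 2).
/i/ (between /k/ and /s/): no rule targets it → [i].
Rule 1 applies to /s/ (between /i/ and /e/: between two vowels) → [z].
/e/ stays [e].
/w/ — not in any rule's target class → [w].

[fuɡattʃizew]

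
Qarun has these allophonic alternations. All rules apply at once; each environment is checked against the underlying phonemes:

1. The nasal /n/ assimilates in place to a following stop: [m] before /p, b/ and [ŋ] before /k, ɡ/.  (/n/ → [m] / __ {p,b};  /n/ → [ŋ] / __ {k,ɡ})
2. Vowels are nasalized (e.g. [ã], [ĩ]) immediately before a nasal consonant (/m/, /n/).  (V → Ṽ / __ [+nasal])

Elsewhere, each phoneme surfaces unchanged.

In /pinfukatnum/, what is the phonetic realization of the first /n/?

[n]

/n/ (between /i/ and /f/) is in the target of rule 1 but the environment (before a labial or velar stop) is not met → [n].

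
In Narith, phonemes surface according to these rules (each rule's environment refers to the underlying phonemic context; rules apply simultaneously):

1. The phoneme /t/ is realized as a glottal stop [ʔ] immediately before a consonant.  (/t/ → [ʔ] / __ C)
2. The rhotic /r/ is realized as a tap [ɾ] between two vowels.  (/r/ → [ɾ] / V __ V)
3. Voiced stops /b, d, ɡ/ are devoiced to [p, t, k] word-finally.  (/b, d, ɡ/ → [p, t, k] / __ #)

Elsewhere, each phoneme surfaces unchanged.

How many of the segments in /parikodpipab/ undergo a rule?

2

Segments that undergo a rule: /r/ → [ɾ] (rule 2); /b/ → [p] (rule 3).
All other segments surface unchanged.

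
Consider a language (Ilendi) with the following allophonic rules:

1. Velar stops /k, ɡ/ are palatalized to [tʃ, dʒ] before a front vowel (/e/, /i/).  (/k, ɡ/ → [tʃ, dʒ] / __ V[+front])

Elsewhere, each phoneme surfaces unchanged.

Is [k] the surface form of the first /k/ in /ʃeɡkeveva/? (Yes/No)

No

/k/ meets the environment for rule 1 (before a front vowel) → [tʃ].
The actual realization is [tʃ], not [k].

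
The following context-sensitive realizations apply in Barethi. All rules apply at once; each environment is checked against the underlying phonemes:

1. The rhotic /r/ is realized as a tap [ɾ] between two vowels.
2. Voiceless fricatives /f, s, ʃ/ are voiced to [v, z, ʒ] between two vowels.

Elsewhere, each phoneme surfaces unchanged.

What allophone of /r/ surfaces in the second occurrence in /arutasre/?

[r]

/r/ (between /s/ and /e/) is in the target of rule 1 but the environment (between two vowels) is not met → [r].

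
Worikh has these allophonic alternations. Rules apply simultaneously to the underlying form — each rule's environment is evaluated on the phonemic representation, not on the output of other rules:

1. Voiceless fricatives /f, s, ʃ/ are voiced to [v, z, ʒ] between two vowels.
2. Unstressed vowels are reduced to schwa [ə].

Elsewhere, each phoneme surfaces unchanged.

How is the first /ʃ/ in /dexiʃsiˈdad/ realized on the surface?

[ʃ]

/ʃ/ (between /i/ and /s/): rule 1 targets it, but not between two vowels → unchanged [ʃ].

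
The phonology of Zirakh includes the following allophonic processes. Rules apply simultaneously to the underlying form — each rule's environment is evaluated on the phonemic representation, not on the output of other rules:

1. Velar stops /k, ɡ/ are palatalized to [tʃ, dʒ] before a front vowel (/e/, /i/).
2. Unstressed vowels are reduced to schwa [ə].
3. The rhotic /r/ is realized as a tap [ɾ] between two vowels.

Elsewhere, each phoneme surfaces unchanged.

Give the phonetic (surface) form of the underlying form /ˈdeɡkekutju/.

/e/ (between /d/ and /ɡ/) fails the environment for rule 2, so it stays [e].
/ɡ/ (between /e/ and /k/): rule 1 targets it, but not before a front vowel → unchanged [ɡ].
/k/ (between /ɡ/ and /e/): before a front vowel, so rule 1 applies → [tʃ].
/e/ meets the environment for rule 2 (in an unstressed syllable) → [ə].
/k/ (between /e/ and /u/) is in the target of rule 1 but the environment (before a front vowel) is not met → [k].
/u/ (between /k/ and /t/): in an unstressed syllable, so rule 2 applies → [ə].
/u/ meets the environment for rule 2 (in an unstressed syllable) → [ə].

[ˈdeɡtʃəkətjə]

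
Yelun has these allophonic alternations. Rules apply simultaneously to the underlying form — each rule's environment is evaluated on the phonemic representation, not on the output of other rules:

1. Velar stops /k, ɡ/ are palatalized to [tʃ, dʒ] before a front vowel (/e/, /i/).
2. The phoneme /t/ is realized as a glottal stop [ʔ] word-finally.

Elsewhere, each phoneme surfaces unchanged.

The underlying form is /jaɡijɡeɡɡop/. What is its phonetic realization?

/j/ — not in any rule's target class → [j].
/a/ (between /j/ and /ɡ/): no rule targets it → [a].
/ɡ/ (between /a/ and /i/): before a front vowel, so rule 1 applies → [dʒ].
/i/ stays [i].
/j/ stays [j].
/ɡ/ (between /j/ and /e/) occurs before a front vowel → [dʒ] by rule 1.
/e/ (between /ɡ/ and /ɡ/) is unaffected → [e].
/ɡ/ (between /e/ and /ɡ/) fails the environment for rule 1, so it stays [ɡ].
/ɡ/ (between /ɡ/ and /o/): rule 1 targets it, but not before a front vowel → unchanged [ɡ].
/o/ (between /ɡ/ and /p/): no rule targets it → [o].
/p/ (word-final): no rule targets it → [p].

[jadʒijdʒeɡɡop]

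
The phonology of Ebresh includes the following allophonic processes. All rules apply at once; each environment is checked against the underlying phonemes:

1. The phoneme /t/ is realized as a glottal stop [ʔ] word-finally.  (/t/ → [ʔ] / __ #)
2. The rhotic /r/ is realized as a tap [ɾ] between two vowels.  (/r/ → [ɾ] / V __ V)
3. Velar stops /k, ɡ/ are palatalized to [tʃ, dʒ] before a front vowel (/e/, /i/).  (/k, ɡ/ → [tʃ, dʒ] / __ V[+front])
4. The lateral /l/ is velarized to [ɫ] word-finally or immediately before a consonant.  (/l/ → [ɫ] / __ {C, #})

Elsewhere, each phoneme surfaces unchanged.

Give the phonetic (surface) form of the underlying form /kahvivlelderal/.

/k/ (word-initial) is in the target of rule 3 but the environment (before a front vowel) is not met → [k].
/a/ — not in any rule's target class → [a].
/h/ (between /a/ and /v/) is unaffected → [h].
/v/ (between /h/ and /i/) is unaffected → [v].
/i/ stays [i].
/v/ (between /i/ and /l/) is unaffected → [v].
/l/ (between /v/ and /e/) fails the environment for rule 4, so it stays [l].
/e/ (between /l/ and /l/) is unaffected → [e].
/l/ — between /e/ and /d/, word-finally or immediately before a consonant — surfaces as [ɫ] (rule 4).
/d/ (between /l/ and /e/) is unaffected → [d].
/e/ (between /d/ and /r/): no rule targets it → [e].
/r/ (between /e/ and /a/) occurs between two vowels → [ɾ] by rule 2.
/a/ (between /r/ and /l/) is unaffected → [a].
Rule 4 applies to /l/ (word-final: word-finally or immediately before a consonant) → [ɫ].

[kahvivleɫdeɾaɫ]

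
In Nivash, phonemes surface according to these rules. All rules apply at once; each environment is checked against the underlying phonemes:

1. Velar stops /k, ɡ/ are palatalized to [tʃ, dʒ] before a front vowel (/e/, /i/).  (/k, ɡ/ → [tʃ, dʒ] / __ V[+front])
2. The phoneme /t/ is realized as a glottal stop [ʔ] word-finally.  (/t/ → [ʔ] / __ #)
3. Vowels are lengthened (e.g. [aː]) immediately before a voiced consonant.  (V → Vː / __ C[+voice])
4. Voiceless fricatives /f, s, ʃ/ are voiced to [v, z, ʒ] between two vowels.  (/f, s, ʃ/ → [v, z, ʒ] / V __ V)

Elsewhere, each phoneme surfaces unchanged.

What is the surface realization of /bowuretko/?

/o/ (between /b/ and /w/): before a voiced consonant, so rule 3 applies → [oː].
Rule 3 applies to /u/ (between /w/ and /r/: before a voiced consonant) → [uː].
/e/ (between /r/ and /t/) is in the target of rule 3 but the environment (before a voiced consonant) is not met → [e].
/t/ (between /e/ and /k/) fails the environment for rule 2, so it stays [t].
/k/ (between /t/ and /o/): rule 1 targets it, but not before a front vowel → unchanged [k].
/o/ — word-final; rule 3 does not apply here → [o].

[boːwuːretko]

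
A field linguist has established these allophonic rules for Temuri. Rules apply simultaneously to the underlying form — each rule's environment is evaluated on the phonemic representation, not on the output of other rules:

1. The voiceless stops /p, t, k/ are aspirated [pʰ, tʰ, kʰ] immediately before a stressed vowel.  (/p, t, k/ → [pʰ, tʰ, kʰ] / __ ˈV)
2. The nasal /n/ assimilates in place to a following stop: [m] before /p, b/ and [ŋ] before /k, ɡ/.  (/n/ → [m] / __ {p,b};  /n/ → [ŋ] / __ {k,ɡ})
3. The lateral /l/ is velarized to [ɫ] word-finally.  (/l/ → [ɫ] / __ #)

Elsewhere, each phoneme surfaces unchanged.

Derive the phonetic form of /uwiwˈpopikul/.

[uwiwˈpʰopikuɫ]

/u/ stays [u].
/w/ — not in any rule's target class → [w].
/i/ (between /w/ and /w/) is unaffected → [i].
/w/ stays [w].
Rule 1 applies to /p/ (between /w/ and /o/: immediately before a stressed vowel) → [pʰ].
/o/ (between /p/ and /p/) is unaffected → [o].
/p/ — between /o/ and /i/; rule 1 does not apply here → [p].
/i/ (between /p/ and /k/) is unaffected → [i].
/k/ (between /i/ and /u/): rule 1 targets it, but not immediately before a stressed vowel → unchanged [k].
/u/ (between /k/ and /l/) is unaffected → [u].
/l/ — word-final, word-finally — surfaces as [ɫ] (rule 3).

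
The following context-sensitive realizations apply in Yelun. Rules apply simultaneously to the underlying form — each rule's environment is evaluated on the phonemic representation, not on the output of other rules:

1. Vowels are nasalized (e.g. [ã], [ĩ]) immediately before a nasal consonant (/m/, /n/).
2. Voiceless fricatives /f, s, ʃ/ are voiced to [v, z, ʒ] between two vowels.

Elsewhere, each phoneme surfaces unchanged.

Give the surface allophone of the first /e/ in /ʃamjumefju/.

[e]

/e/ — between /m/ and /f/; rule 1 does not apply here → [e].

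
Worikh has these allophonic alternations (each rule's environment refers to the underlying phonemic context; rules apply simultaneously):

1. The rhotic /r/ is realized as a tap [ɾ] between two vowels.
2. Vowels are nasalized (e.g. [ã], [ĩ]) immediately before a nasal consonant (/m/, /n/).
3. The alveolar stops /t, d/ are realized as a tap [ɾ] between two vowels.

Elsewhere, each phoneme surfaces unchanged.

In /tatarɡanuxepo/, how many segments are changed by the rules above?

Segments that undergo a rule: /t/ → [ɾ] (rule 3); /a/ → [ã] (rule 2).
All other segments surface unchanged.

2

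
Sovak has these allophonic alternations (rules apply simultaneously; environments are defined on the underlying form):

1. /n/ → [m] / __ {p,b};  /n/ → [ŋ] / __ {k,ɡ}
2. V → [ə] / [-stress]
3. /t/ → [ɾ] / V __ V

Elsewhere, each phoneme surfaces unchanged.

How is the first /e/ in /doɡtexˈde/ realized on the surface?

/e/ (between /t/ and /x/): in an unstressed syllable, so rule 2 applies → [ə].

[ə]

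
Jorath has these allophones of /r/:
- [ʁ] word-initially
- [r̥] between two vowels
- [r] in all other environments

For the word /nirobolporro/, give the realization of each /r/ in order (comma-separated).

Occurrence 1 (position 3): between two vowels → [r̥].
Occurrence 2 (position 10): no conditioning environment matches → elsewhere allophone [r].
Occurrence 3 (position 11): no conditioning environment matches → elsewhere allophone [r].

[r̥], [r], [r]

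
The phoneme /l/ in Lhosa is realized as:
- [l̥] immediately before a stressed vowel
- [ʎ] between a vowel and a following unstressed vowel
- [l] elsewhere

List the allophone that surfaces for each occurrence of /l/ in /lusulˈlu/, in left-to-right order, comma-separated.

[l], [l], [l̥]

Occurrence 1 (position 1): no conditioning environment matches → elsewhere allophone [l].
Occurrence 2 (position 5): no conditioning environment matches → elsewhere allophone [l].
Occurrence 3 (position 6): immediately before a stressed vowel → [l̥].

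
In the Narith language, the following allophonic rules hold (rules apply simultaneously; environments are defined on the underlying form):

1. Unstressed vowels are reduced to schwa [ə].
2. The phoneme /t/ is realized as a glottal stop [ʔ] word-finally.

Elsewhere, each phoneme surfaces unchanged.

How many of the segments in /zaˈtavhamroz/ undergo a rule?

3

Segments that undergo a rule: /a/ → [ə] (rule 1); /a/ → [ə] (rule 1); /o/ → [ə] (rule 1).
All other segments surface unchanged.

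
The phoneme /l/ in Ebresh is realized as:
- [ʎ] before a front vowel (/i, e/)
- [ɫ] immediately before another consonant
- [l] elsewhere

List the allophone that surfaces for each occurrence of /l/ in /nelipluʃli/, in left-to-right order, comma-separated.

[ʎ], [l], [ʎ]

Occurrence 1 (position 3): before a front vowel (/i, e/) → [ʎ].
Occurrence 2 (position 6): no conditioning environment matches → elsewhere allophone [l].
Occurrence 3 (position 9): before a front vowel (/i, e/) → [ʎ].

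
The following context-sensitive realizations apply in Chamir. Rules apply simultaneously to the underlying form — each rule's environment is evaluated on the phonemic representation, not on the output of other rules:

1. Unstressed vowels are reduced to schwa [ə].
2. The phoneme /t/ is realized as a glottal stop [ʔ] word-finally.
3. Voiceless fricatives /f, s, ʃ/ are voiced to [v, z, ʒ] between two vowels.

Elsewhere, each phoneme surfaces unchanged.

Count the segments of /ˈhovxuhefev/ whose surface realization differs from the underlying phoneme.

4

Segments that undergo a rule: /u/ → [ə] (rule 1); /e/ → [ə] (rule 1); /f/ → [v] (rule 3); /e/ → [ə] (rule 1).
All other segments surface unchanged.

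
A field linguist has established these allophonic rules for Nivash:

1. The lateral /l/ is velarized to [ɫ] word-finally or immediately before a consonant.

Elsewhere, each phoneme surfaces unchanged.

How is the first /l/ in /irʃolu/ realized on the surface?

[l]

/l/ (between /o/ and /u/): rule 1 targets it, but not word-finally or immediately before a consonant → unchanged [l].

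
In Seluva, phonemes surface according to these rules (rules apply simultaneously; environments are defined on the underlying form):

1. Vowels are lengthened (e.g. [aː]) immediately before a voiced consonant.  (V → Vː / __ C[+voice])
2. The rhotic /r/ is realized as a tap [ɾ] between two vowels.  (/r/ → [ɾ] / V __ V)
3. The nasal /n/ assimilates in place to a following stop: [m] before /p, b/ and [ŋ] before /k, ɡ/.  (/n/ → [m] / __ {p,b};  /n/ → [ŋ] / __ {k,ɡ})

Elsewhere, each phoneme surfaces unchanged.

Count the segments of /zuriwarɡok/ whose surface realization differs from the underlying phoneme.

4

Segments that undergo a rule: /u/ → [uː] (rule 1); /r/ → [ɾ] (rule 2); /i/ → [iː] (rule 1); /a/ → [aː] (rule 1).
All other segments surface unchanged.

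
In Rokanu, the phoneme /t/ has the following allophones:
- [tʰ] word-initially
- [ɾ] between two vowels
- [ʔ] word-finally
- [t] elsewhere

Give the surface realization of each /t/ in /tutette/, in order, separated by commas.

[tʰ], [ɾ], [t], [t]

Occurrence 1 (position 1): word-initially → [tʰ].
Occurrence 2 (position 3): between two vowels → [ɾ].
Occurrence 3 (position 5): no conditioning environment matches → elsewhere allophone [t].
Occurrence 4 (position 6): no conditioning environment matches → elsewhere allophone [t].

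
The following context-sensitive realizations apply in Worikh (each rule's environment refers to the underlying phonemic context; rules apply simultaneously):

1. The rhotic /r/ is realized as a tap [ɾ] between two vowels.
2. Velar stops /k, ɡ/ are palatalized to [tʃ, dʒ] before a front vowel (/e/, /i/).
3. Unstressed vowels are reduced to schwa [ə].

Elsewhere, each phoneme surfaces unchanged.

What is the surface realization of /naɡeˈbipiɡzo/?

[nədʒəˈbipəɡzə]

/n/ (word-initial): no rule targets it → [n].
/a/ meets the environment for rule 3 (in an unstressed syllable) → [ə].
Rule 2 applies to /ɡ/ (between /a/ and /e/: before a front vowel) → [dʒ].
/e/ meets the environment for rule 3 (in an unstressed syllable) → [ə].
/b/ stays [b].
/i/ — between /b/ and /p/; rule 3 does not apply here → [i].
/p/ — not in any rule's target class → [p].
/i/ (between /p/ and /ɡ/): in an unstressed syllable, so rule 3 applies → [ə].
/ɡ/ (between /i/ and /z/): rule 2 targets it, but not before a front vowel → unchanged [ɡ].
/z/ (between /ɡ/ and /o/): no rule targets it → [z].
/o/ (word-final) occurs in an unstressed syllable → [ə] by rule 3.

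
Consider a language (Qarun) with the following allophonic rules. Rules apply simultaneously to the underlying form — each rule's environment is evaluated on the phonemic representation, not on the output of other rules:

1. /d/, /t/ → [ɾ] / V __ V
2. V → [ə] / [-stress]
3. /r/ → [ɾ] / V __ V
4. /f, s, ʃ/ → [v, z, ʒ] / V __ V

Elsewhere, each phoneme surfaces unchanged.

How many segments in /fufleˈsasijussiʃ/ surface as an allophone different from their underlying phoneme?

7

Segments that undergo a rule: /u/ → [ə] (rule 2); /e/ → [ə] (rule 2); /s/ → [z] (rule 4); /s/ → [z] (rule 4); /i/ → [ə] (rule 2); /u/ → [ə] (rule 2); /i/ → [ə] (rule 2).
All other segments surface unchanged.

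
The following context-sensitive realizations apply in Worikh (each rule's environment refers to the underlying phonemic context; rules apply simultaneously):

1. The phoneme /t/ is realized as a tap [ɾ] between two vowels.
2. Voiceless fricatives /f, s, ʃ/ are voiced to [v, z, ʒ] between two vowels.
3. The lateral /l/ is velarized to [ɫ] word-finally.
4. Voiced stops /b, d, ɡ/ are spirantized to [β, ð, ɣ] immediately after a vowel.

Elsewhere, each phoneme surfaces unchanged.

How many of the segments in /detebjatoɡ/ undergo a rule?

Segments that undergo a rule: /t/ → [ɾ] (rule 1); /b/ → [β] (rule 4); /t/ → [ɾ] (rule 1); /ɡ/ → [ɣ] (rule 4).
All other segments surface unchanged.

4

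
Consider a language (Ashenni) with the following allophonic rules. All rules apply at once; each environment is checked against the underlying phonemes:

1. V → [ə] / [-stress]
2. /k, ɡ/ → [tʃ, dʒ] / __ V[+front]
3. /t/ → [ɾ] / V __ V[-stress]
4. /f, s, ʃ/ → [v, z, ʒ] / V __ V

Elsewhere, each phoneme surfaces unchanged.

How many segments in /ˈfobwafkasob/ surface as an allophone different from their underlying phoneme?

4

Segments that undergo a rule: /a/ → [ə] (rule 1); /a/ → [ə] (rule 1); /s/ → [z] (rule 4); /o/ → [ə] (rule 1).
All other segments surface unchanged.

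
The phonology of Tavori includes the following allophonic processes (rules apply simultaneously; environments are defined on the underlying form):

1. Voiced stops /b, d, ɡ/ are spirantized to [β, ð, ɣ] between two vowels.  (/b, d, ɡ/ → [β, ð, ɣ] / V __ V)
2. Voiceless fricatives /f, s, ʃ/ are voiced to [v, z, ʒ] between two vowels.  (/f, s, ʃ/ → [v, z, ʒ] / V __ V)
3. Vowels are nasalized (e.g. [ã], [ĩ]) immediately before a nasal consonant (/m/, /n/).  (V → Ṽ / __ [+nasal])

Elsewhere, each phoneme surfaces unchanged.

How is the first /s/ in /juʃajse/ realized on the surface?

/s/ (between /j/ and /e/) fails the environment for rule 2, so it stays [s].

[s]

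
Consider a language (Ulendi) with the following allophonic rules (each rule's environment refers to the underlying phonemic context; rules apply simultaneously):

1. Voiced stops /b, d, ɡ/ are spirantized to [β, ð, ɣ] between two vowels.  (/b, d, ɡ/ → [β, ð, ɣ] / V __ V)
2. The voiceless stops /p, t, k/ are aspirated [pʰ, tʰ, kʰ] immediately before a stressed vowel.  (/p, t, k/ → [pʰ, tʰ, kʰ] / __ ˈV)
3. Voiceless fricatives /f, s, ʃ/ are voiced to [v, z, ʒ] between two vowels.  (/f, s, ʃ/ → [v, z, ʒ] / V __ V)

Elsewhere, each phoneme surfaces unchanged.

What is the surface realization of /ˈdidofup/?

[ˈdiðovup]

/d/ (word-initial): rule 1 targets it, but not between two vowels → unchanged [d].
/i/ (between /d/ and /d/): no rule targets it → [i].
/d/ — between /i/ and /o/, between two vowels — surfaces as [ð] (rule 1).
/o/ stays [o].
/f/ — between /o/ and /u/, between two vowels — surfaces as [v] (rule 3).
/u/ (between /f/ and /p/): no rule targets it → [u].
/p/ (word-final) is in the target of rule 2 but the environment (immediately before a stressed vowel) is not met → [p].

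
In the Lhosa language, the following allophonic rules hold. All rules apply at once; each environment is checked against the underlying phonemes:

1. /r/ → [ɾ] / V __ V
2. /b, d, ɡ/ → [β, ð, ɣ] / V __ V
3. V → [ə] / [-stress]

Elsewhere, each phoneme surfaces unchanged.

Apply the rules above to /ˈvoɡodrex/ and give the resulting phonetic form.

[ˈvoɣədrəx]

/v/ — not in any rule's target class → [v].
/o/ (between /v/ and /ɡ/) fails the environment for rule 3, so it stays [o].
/ɡ/ (between /o/ and /o/): between two vowels, so rule 2 applies → [ɣ].
/o/ (between /ɡ/ and /d/): in an unstressed syllable, so rule 3 applies → [ə].
/d/ (between /o/ and /r/): rule 2 targets it, but not between two vowels → unchanged [d].
/r/ (between /d/ and /e/) is in the target of rule 1 but the environment (between two vowels) is not met → [r].
/e/ (between /r/ and /x/): in an unstressed syllable, so rule 3 applies → [ə].
/x/ — not in any rule's target class → [x].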